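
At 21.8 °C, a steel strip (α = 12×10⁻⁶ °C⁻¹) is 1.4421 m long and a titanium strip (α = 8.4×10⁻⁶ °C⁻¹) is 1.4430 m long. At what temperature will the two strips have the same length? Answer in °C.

L₁(1 + α₁ΔT) = L₂(1 + α₂ΔT) ⇒ ΔT = (L₂ − L₁)/(α₁L₁ − α₂L₂)
L₂ − L₁ = 1.4430 − 1.4421 = 9.00×10⁻⁴ m
α₁L₁ − α₂L₂ = 12×10⁻⁶×1.4421 − 8.4×10⁻⁶×1.4430 = 5.184×10⁻⁶ m/K
ΔT = 9.00×10⁻⁴ / 5.184×10⁻⁶ = 173.611 K
T = 21.8 + 173.611 = 195.411 °C

T = 195.4 °C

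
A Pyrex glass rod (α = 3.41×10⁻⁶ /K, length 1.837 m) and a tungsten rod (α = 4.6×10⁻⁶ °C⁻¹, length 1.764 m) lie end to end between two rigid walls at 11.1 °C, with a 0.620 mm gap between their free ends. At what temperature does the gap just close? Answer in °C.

Gap closes when ΔL₁ + ΔL₂ = 0.620 mm = 6.20×10⁻⁴ m
(α₁L₁ + α₂L₂)ΔT = g
α₁L₁ + α₂L₂ = 3.41×10⁻⁶×1.837 + 4.6×10⁻⁶×1.764 = 1.437857×10⁻⁵ m/K
ΔT = 6.20×10⁻⁴ / 1.437857×10⁻⁵ = 43.120 K
T = 11.1 + 43.120 = 54.220 °C

T = 54.2 °C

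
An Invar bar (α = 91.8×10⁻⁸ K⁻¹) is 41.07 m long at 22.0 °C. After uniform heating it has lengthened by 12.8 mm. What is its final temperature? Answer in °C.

T = 362 °C

ΔL = αL₀ΔT ⇒ ΔT = ΔL / (αL₀)
ΔT = 12.8×10⁻³ m / (91.8×10⁻⁸ × 41.07 m) = 339.50 K
T = 22.0 + 339.50 = 361.50 °C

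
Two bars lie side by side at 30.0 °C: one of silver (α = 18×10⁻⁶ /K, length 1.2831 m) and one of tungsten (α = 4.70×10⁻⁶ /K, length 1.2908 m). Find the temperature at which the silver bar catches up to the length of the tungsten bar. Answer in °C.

Equal length when α₁L₁ΔT − α₂L₂ΔT = L₂ − L₁ = 7.70×10⁻³ m
α₁L₁ = 2.30958×10⁻⁵, α₂L₂ = 6.06676×10⁻⁶ → Δ(αL) = 1.702904×10⁻⁵ m/K
ΔT = 7.70×10⁻³ / 1.702904×10⁻⁵ = 452.169 K, so T = 30.0 + 452.169 = 482.169 °C

T = 482.2 °C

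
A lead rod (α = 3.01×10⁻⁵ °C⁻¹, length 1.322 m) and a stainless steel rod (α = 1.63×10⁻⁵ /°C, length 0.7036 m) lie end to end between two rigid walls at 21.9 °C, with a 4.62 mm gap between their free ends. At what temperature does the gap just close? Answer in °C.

T = 112 °C

α₁L₁ = 3.97922×10⁻⁵ m/K, α₂L₂ = 1.146868×10⁻⁵ m/K → total 5.126088×10⁻⁵ m/K
ΔT = g/(α₁L₁+α₂L₂) = 4.62×10⁻³ / 5.126088×10⁻⁵ = 90.13 K
T = 21.9 + 90.13 = 112.03 °C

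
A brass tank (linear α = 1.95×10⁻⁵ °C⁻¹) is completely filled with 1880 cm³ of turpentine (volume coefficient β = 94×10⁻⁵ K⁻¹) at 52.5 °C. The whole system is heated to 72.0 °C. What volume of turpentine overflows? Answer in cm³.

32.3 cm³

The tank also expands: β_container ≈ 3α = 5.85×10⁻⁵ /K
Net overflow = V₀(β_liq − 3α_cont)ΔT
β − 3α = 9.40×10⁻⁴ − 5.85×10⁻⁵ = 8.815×10⁻⁴ /K; ΔT = 19.5 K
ΔV = 1880 × 8.815×10⁻⁴ × 19.5 = 32.3 cm³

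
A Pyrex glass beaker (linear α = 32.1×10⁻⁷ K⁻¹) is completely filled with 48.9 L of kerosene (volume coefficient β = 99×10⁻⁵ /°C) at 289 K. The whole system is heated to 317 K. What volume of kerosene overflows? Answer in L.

The beaker also expands: β_container ≈ 3α = 9.63×10⁻⁶ /K
Net overflow = V₀(β_liq − 3α_cont)ΔT
β − 3α = 9.90×10⁻⁴ − 9.63×10⁻⁶ = 9.8037×10⁻⁴ /K; ΔT = 28 K
ΔV = 48.9 × 9.8037×10⁻⁴ × 28 = 1.34 L

1.34 L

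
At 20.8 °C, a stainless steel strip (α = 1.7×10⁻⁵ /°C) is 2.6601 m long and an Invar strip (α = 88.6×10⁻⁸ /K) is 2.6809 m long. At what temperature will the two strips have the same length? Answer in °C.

T = 506.3 °C

L₁(1 + α₁ΔT) = L₂(1 + α₂ΔT) ⇒ ΔT = (L₂ − L₁)/(α₁L₁ − α₂L₂)
L₂ − L₁ = 2.6809 − 2.6601 = 2.08×10⁻² m
α₁L₁ − α₂L₂ = 1.7×10⁻⁵×2.6601 − 88.6×10⁻⁸×2.6809 = 4.28464226×10⁻⁵ m/K
ΔT = 2.08×10⁻² / 4.28464226×10⁻⁵ = 485.455 K
T = 20.8 + 485.455 = 506.255 °C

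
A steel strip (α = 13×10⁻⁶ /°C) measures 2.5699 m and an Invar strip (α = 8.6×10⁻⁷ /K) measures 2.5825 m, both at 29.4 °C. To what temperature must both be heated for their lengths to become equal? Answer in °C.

T = 433.4 °C

L₁(1 + α₁ΔT) = L₂(1 + α₂ΔT) ⇒ ΔT = (L₂ − L₁)/(α₁L₁ − α₂L₂)
L₂ − L₁ = 2.5825 − 2.5699 = 1.26×10⁻² m
α₁L₁ − α₂L₂ = 13×10⁻⁶×2.5699 − 8.6×10⁻⁷×2.5825 = 3.118775×10⁻⁵ m/K
ΔT = 1.26×10⁻² / 3.118775×10⁻⁵ = 404.005 K
T = 29.4 + 404.005 = 433.405 °C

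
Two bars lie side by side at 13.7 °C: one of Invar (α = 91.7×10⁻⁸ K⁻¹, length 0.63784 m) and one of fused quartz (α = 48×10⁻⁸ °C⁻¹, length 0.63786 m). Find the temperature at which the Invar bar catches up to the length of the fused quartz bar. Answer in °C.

L₁(1 + α₁ΔT) = L₂(1 + α₂ΔT) ⇒ ΔT = (L₂ − L₁)/(α₁L₁ − α₂L₂)
L₂ − L₁ = 0.63786 − 0.63784 = 2.00×10⁻⁵ m
α₁L₁ − α₂L₂ = 91.7×10⁻⁸×0.63784 − 48×10⁻⁸×0.63786 = 2.7872648×10⁻⁷ m/K
ΔT = 2.00×10⁻⁵ / 2.7872648×10⁻⁷ = 71.7549 K
T = 13.7 + 71.7549 = 85.4549 °C

T = 85.45 °C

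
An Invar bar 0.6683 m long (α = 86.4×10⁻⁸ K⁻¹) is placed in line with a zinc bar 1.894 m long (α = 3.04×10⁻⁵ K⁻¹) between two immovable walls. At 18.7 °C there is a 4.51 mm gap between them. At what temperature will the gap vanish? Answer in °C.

α₁L₁ = 5.774112×10⁻⁷ m/K, α₂L₂ = 5.75776×10⁻⁵ m/K → total 5.81550112×10⁻⁵ m/K
ΔT = g/(α₁L₁+α₂L₂) = 4.51×10⁻³ / 5.81550112×10⁻⁵ = 77.551 K
T = 18.7 + 77.551 = 96.251 °C

T = 96.3 °C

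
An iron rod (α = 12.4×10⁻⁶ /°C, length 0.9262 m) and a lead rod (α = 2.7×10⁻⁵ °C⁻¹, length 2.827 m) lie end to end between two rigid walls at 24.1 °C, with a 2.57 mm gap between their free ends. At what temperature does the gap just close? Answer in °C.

Gap closes when ΔL₁ + ΔL₂ = 2.57 mm = 2.57×10⁻³ m
(α₁L₁ + α₂L₂)ΔT = g
α₁L₁ + α₂L₂ = 12.4×10⁻⁶×0.9262 + 2.7×10⁻⁵×2.827 = 8.781388×10⁻⁵ m/K
ΔT = 2.57×10⁻³ / 8.781388×10⁻⁵ = 29.266 K
T = 24.1 + 29.266 = 53.366 °C

T = 53.4 °C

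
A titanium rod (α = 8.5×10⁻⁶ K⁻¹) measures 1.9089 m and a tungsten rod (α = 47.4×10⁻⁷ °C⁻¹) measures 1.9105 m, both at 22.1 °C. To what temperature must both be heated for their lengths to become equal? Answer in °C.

T = 245.3 °C

L₁(1 + α₁ΔT) = L₂(1 + α₂ΔT) ⇒ ΔT = (L₂ − L₁)/(α₁L₁ − α₂L₂)
L₂ − L₁ = 1.9105 − 1.9089 = 1.60×10⁻³ m
α₁L₁ − α₂L₂ = 8.5×10⁻⁶×1.9089 − 47.4×10⁻⁷×1.9105 = 7.16988×10⁻⁶ m/K
ΔT = 1.60×10⁻³ / 7.16988×10⁻⁶ = 223.156 K
T = 22.1 + 223.156 = 245.256 °C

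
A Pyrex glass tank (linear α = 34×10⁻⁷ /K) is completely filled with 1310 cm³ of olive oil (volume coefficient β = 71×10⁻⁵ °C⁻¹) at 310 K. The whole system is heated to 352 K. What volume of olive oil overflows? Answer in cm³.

38.5 cm³

The tank also expands: β_container ≈ 3α = 1.02×10⁻⁵ /K
Net overflow = V₀(β_liq − 3α_cont)ΔT
β − 3α = 7.10×10⁻⁴ − 1.02×10⁻⁵ = 6.998×10⁻⁴ /K; ΔT = 42 K
ΔV = 1310 × 6.998×10⁻⁴ × 42 = 38.5 cm³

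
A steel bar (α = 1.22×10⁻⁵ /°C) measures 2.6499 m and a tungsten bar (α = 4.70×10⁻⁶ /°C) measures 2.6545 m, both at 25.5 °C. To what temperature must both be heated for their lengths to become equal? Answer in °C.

T = 257.2 °C

Equal length when α₁L₁ΔT − α₂L₂ΔT = L₂ − L₁ = 4.60×10⁻³ m
α₁L₁ = 3.232878×10⁻⁵, α₂L₂ = 1.247615×10⁻⁵ → Δ(αL) = 1.985263×10⁻⁵ m/K
ΔT = 4.60×10⁻³ / 1.985263×10⁻⁵ = 231.707 K, so T = 25.5 + 231.707 = 257.207 °C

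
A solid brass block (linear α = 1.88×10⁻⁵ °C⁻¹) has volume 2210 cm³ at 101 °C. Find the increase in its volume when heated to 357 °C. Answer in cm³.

Isotropic solid: β ≈ 3α = 5.6×10⁻⁵ /K; ΔT = 256 K
ΔV = 3αV₀ΔT = 3(1.88×10⁻⁵)(2210)(256) = 31.9 cm³

ΔV = 31.9 cm³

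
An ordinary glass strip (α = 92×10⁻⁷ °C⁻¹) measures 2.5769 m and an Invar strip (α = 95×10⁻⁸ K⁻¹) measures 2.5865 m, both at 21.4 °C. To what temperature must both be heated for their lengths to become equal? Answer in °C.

T = 473.2 °C

Equal length when α₁L₁ΔT − α₂L₂ΔT = L₂ − L₁ = 9.60×10⁻³ m
α₁L₁ = 2.370748×10⁻⁵, α₂L₂ = 2.457175×10⁻⁶ → Δ(αL) = 2.1250305×10⁻⁵ m/K
ΔT = 9.60×10⁻³ / 2.1250305×10⁻⁵ = 451.758 K, so T = 21.4 + 451.758 = 473.158 °C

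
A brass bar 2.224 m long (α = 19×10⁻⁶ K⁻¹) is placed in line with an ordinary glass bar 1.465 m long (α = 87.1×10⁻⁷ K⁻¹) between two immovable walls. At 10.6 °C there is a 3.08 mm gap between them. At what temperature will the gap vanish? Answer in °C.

T = 66.6 °C

Gap closes when ΔL₁ + ΔL₂ = 3.08 mm = 3.08×10⁻³ m
(α₁L₁ + α₂L₂)ΔT = g
α₁L₁ + α₂L₂ = 19×10⁻⁶×2.224 + 87.1×10⁻⁷×1.465 = 5.501615×10⁻⁵ m/K
ΔT = 3.08×10⁻³ / 5.501615×10⁻⁵ = 55.984 K
T = 10.6 + 55.984 = 66.584 °C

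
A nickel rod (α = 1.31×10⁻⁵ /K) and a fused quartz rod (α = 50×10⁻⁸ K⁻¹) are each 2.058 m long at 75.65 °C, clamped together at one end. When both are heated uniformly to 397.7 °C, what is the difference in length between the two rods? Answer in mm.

ΔT = 322.05 K
nickel: ΔL = 1.31×10⁻⁵ × 2.058 m × 322.05 = 8.6824×10⁻³ m = 8.6824 mm
fused quartz: ΔL = 50×10⁻⁸ × 2.058 m × 322.05 = 3.3139×10⁻⁴ m = 0.33139 mm
difference = 8.6824 − 0.33139 = 8.35101 mm

8.35 mm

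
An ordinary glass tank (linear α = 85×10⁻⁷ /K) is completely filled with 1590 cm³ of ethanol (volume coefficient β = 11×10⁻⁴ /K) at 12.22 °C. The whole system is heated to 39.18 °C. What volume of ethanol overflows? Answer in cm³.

46.1 cm³

The tank also expands: β_container ≈ 3α = 2.55×10⁻⁵ /K
Net overflow = V₀(β_liq − 3α_cont)ΔT
β − 3α = 1.10×10⁻³ − 2.55×10⁻⁵ = 1.0745×10⁻³ /K; ΔT = 26.96 K
ΔV = 1590 × 1.0745×10⁻³ × 26.96 = 46.1 cm³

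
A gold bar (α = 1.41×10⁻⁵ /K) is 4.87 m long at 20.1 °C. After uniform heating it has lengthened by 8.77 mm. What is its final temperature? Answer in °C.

T = 148 °C

ΔL = αL₀ΔT ⇒ ΔT = ΔL / (αL₀)
ΔT = 8.77×10⁻³ m / (1.41×10⁻⁵ × 4.87 m) = 127.72 K
T = 20.1 + 127.72 = 147.82 °C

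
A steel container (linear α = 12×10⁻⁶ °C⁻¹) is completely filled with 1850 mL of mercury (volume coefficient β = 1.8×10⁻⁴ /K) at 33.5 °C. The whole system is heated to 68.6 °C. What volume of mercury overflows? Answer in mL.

9.35 mL

The container also expands: β_container ≈ 3α = 3.6×10⁻⁵ /K
Net overflow = V₀(β_liq − 3α_cont)ΔT
β − 3α = 1.80×10⁻⁴ − 3.6×10⁻⁵ = 1.44×10⁻⁴ /K; ΔT = 35.1 K
ΔV = 1850 × 1.44×10⁻⁴ × 35.1 = 9.35 mL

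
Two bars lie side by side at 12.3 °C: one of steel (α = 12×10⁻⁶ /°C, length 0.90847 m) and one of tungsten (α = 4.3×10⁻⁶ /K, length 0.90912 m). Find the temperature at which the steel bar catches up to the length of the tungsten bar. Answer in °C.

L₁(1 + α₁ΔT) = L₂(1 + α₂ΔT) ⇒ ΔT = (L₂ − L₁)/(α₁L₁ − α₂L₂)
L₂ − L₁ = 0.90912 − 0.90847 = 6.50×10⁻⁴ m
α₁L₁ − α₂L₂ = 12×10⁻⁶×0.90847 − 4.3×10⁻⁶×0.90912 = 6.992424×10⁻⁶ m/K
ΔT = 6.50×10⁻⁴ / 6.992424×10⁻⁶ = 92.958 K
T = 12.3 + 92.958 = 105.258 °C

T = 105.3 °C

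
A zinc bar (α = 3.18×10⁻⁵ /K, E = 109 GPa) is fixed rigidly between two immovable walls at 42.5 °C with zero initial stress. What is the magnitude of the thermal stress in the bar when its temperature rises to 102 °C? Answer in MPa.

σ = 206 MPa

Fully constrained: the free strain ε = αΔT is blocked, so σ = Eε = EαΔT.
|ΔT| = 59.5 K
σ = 109×10⁹ × 3.18×10⁻⁵ × 59.5 = 2.06×10⁸ Pa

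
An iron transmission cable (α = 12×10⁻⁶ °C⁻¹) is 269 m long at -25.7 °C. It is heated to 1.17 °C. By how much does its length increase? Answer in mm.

|ΔT| = |1.17 − (-25.7)| = 26.87 K
ΔL = αL₀ΔT = (12×10⁻⁶)(269)(26.87) = 8.67×10⁻² m

ΔL = 86.7 mm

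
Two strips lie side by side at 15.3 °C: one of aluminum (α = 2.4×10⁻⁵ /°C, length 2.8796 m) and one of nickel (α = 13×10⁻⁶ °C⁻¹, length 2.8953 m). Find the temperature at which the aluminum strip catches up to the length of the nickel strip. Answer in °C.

Equal length when α₁L₁ΔT − α₂L₂ΔT = L₂ − L₁ = 1.57×10⁻² m
α₁L₁ = 6.91104×10⁻⁵, α₂L₂ = 3.76389×10⁻⁵ → Δ(αL) = 3.14715×10⁻⁵ m/K
ΔT = 1.57×10⁻² / 3.14715×10⁻⁵ = 498.864 K, so T = 15.3 + 498.864 = 514.164 °C

T = 514.2 °C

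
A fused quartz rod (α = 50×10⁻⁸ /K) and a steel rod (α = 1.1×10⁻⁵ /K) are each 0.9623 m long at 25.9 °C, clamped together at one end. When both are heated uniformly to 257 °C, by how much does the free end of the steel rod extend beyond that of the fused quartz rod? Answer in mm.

2.34 mm

ΔT = 231.1 K
fused quartz: ΔL = 50×10⁻⁸ × 0.9623 m × 231.1 = 1.1119×10⁻⁴ m = 0.11119 mm
steel: ΔL = 1.1×10⁻⁵ × 0.9623 m × 231.1 = 2.4463×10⁻³ m = 2.4463 mm
difference = 2.4463 − 0.11119 = 2.33511 mm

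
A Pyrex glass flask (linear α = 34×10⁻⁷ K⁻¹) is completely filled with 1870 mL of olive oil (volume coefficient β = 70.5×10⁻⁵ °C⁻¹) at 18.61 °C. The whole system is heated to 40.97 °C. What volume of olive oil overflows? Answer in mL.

The flask also expands: β_container ≈ 3α = 1.02×10⁻⁵ /K
Net overflow = V₀(β_liq − 3α_cont)ΔT
β − 3α = 7.05×10⁻⁴ − 1.02×10⁻⁵ = 6.948×10⁻⁴ /K; ΔT = 22.36 K
ΔV = 1870 × 6.948×10⁻⁴ × 22.36 = 29.1 mL

29.1 mL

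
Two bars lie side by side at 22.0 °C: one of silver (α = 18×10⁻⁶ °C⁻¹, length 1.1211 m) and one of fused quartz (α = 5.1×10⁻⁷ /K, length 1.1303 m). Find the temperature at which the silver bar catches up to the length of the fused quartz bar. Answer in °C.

L₁(1 + α₁ΔT) = L₂(1 + α₂ΔT) ⇒ ΔT = (L₂ − L₁)/(α₁L₁ − α₂L₂)
L₂ − L₁ = 1.1303 − 1.1211 = 9.20×10⁻³ m
α₁L₁ − α₂L₂ = 18×10⁻⁶×1.1211 − 5.1×10⁻⁷×1.1303 = 1.9603347×10⁻⁵ m/K
ΔT = 9.20×10⁻³ / 1.9603347×10⁻⁵ = 469.308 K
T = 22.0 + 469.308 = 491.308 °C

T = 491.3 °C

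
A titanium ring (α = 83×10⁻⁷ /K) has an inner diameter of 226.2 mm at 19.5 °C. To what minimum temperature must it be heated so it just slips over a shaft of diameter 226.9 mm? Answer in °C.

T = 392 °C

Required Δd = 226.9 − 226.2 = 0.7 mm
Δd = αd₀ΔT ⇒ ΔT = Δd/(αd₀) = 0.7 / (83×10⁻⁷ × 226.2) = 372.84 K
T_min = 19.5 + 372.84 = 392.34 °C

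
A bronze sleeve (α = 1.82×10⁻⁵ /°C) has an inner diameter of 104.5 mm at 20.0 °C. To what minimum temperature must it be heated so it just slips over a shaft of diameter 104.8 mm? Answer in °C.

Required Δd = 104.8 − 104.5 = 0.3 mm
Δd = αd₀ΔT ⇒ ΔT = Δd/(αd₀) = 0.3 / (1.82×10⁻⁵ × 104.5) = 157.74 K
T_min = 20.0 + 157.74 = 177.74 °C

T = 178 °C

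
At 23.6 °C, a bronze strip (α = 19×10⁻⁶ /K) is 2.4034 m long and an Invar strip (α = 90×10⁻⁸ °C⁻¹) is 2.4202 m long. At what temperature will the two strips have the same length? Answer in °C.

T = 409.9 °C

Equal length when α₁L₁ΔT − α₂L₂ΔT = L₂ − L₁ = 1.68×10⁻² m
α₁L₁ = 4.56646×10⁻⁵, α₂L₂ = 2.17818×10⁻⁶ → Δ(αL) = 4.348642×10⁻⁵ m/K
ΔT = 1.68×10⁻² / 4.348642×10⁻⁵ = 386.328 K, so T = 23.6 + 386.328 = 409.928 °C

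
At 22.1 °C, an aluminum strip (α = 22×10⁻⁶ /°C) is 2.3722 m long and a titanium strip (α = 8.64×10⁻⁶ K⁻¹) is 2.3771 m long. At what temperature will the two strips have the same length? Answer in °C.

L₁(1 + α₁ΔT) = L₂(1 + α₂ΔT) ⇒ ΔT = (L₂ − L₁)/(α₁L₁ − α₂L₂)
L₂ − L₁ = 2.3771 − 2.3722 = 4.90×10⁻³ m
α₁L₁ − α₂L₂ = 22×10⁻⁶×2.3722 − 8.64×10⁻⁶×2.3771 = 3.1650256×10⁻⁵ m/K
ΔT = 4.90×10⁻³ / 3.1650256×10⁻⁵ = 154.817 K
T = 22.1 + 154.817 = 176.917 °C

T = 176.9 °C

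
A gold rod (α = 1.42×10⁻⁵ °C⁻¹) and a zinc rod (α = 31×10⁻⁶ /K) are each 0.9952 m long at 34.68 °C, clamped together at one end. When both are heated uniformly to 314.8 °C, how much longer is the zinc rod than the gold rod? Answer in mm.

4.68 mm

ΔT = 280.12 K
gold: ΔL = 1.42×10⁻⁵ × 0.9952 m × 280.12 = 3.9586×10⁻³ m = 3.9586 mm
zinc: ΔL = 31×10⁻⁶ × 0.9952 m × 280.12 = 8.6420×10⁻³ m = 8.6420 mm
difference = 8.6420 − 3.9586 = 4.6834 mm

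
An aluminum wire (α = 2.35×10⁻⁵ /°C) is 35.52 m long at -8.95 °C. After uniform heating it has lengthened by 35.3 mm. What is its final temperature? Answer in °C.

T = 33.3 °C

ΔL = αL₀ΔT ⇒ ΔT = ΔL / (αL₀)
ΔT = 35.3×10⁻³ m / (2.35×10⁻⁵ × 35.52 m) = 42.290 K
T = -8.95 + 42.290 = 33.340 °C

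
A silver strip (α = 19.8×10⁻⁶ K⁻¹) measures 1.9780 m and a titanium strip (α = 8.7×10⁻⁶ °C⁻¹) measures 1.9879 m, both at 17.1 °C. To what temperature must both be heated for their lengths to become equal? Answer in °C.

Equal length when α₁L₁ΔT − α₂L₂ΔT = L₂ − L₁ = 9.90×10⁻³ m
α₁L₁ = 3.91644×10⁻⁵, α₂L₂ = 1.729473×10⁻⁵ → Δ(αL) = 2.186967×10⁻⁵ m/K
ΔT = 9.90×10⁻³ / 2.186967×10⁻⁵ = 452.682 K, so T = 17.1 + 452.682 = 469.782 °C

T = 469.8 °C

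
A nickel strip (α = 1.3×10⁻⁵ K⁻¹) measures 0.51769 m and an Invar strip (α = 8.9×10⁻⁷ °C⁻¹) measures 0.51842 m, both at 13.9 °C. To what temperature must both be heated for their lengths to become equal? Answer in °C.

Equal length when α₁L₁ΔT − α₂L₂ΔT = L₂ − L₁ = 7.30×10⁻⁴ m
α₁L₁ = 6.72997×10⁻⁶, α₂L₂ = 4.613938×10⁻⁷ → Δ(αL) = 6.2685762×10⁻⁶ m/K
ΔT = 7.30×10⁻⁴ / 6.2685762×10⁻⁶ = 116.454 K, so T = 13.9 + 116.454 = 130.354 °C

T = 130.4 °C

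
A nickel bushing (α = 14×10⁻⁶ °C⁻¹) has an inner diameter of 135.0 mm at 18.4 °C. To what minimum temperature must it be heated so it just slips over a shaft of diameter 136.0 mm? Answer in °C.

Required Δd = 136.0 − 135.0 = 1.0 mm
Δd = αd₀ΔT ⇒ ΔT = Δd/(αd₀) = 1.0 / (14×10⁻⁶ × 135.0) = 529.10 K
T_min = 18.4 + 529.10 = 547.50 °C

T = 548 °C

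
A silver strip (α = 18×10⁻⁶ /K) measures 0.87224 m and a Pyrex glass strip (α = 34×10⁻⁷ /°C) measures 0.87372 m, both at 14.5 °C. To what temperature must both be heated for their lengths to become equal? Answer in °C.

T = 130.8 °C

L₁(1 + α₁ΔT) = L₂(1 + α₂ΔT) ⇒ ΔT = (L₂ − L₁)/(α₁L₁ − α₂L₂)
L₂ − L₁ = 0.87372 − 0.87224 = 1.48×10⁻³ m
α₁L₁ − α₂L₂ = 18×10⁻⁶×0.87224 − 34×10⁻⁷×0.87372 = 1.2729672×10⁻⁵ m/K
ΔT = 1.48×10⁻³ / 1.2729672×10⁻⁵ = 116.264 K
T = 14.5 + 116.264 = 130.764 °C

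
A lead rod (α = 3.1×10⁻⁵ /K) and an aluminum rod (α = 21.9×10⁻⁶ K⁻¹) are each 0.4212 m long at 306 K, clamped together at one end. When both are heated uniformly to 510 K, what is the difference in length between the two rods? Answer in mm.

ΔT = 204 K
lead: ΔL = 3.1×10⁻⁵ × 0.4212 m × 204 = 2.6637×10⁻³ m = 2.6637 mm
aluminum: ΔL = 21.9×10⁻⁶ × 0.4212 m × 204 = 1.8818×10⁻³ m = 1.8818 mm
difference = 2.6637 − 1.8818 = 0.7819 mm

0.782 mm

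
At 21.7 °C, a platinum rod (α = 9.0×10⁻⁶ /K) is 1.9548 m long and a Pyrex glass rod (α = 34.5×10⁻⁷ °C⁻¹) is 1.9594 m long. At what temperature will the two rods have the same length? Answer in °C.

T = 446.3 °C

Equal length when α₁L₁ΔT − α₂L₂ΔT = L₂ − L₁ = 4.60×10⁻³ m
α₁L₁ = 1.75932×10⁻⁵, α₂L₂ = 6.75993×10⁻⁶ → Δ(αL) = 1.083327×10⁻⁵ m/K
ΔT = 4.60×10⁻³ / 1.083327×10⁻⁵ = 424.618 K, so T = 21.7 + 424.618 = 446.318 °C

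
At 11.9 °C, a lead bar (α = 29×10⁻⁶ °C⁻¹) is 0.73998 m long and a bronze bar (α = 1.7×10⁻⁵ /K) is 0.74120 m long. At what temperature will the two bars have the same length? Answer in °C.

Equal length when α₁L₁ΔT − α₂L₂ΔT = L₂ − L₁ = 1.22×10⁻³ m
α₁L₁ = 2.145942×10⁻⁵, α₂L₂ = 1.26004×10⁻⁵ → Δ(αL) = 8.85902×10⁻⁶ m/K
ΔT = 1.22×10⁻³ / 8.85902×10⁻⁶ = 137.713 K, so T = 11.9 + 137.713 = 149.613 °C

T = 149.6 °C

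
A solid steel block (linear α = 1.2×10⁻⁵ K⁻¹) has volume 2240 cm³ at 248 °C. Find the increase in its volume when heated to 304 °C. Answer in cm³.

ΔV = 4.52 cm³

Isotropic solid: β ≈ 3α = 3.6×10⁻⁵ /K; ΔT = 56 K
ΔV = 3αV₀ΔT = 3(1.2×10⁻⁵)(2240)(56) = 4.52 cm³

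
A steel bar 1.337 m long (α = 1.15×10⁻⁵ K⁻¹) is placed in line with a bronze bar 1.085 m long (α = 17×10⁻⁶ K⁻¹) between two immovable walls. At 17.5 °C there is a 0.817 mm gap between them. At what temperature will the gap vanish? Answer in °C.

T = 41.7 °C

Gap closes when ΔL₁ + ΔL₂ = 0.817 mm = 8.17×10⁻⁴ m
(α₁L₁ + α₂L₂)ΔT = g
α₁L₁ + α₂L₂ = 1.15×10⁻⁵×1.337 + 17×10⁻⁶×1.085 = 3.38205×10⁻⁵ m/K
ΔT = 8.17×10⁻⁴ / 3.38205×10⁻⁵ = 24.157 K
T = 17.5 + 24.157 = 41.657 °C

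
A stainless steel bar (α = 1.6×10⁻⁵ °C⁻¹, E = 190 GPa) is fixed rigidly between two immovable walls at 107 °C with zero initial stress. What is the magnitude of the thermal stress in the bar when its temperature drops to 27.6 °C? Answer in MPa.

σ = 241 MPa

Fully constrained: the free strain ε = αΔT is blocked, so σ = Eε = EαΔT.
|ΔT| = 79.4 K
σ = 190×10⁹ × 1.6×10⁻⁵ × 79.4 = 2.41×10⁸ Pa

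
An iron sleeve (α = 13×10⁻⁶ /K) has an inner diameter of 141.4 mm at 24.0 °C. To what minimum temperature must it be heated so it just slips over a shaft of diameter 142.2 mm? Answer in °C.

Required Δd = 142.2 − 141.4 = 0.8 mm
Δd = αd₀ΔT ⇒ ΔT = Δd/(αd₀) = 0.8 / (13×10⁻⁶ × 141.4) = 435.21 K
T_min = 24.0 + 435.21 = 459.21 °C

T = 459 °C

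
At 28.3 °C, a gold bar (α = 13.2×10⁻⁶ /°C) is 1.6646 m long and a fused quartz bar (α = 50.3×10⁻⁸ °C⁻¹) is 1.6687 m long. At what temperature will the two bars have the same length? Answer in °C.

Equal length when α₁L₁ΔT − α₂L₂ΔT = L₂ − L₁ = 4.10×10⁻³ m
α₁L₁ = 2.197272×10⁻⁵, α₂L₂ = 8.393561×10⁻⁷ → Δ(αL) = 2.11333639×10⁻⁵ m/K
ΔT = 4.10×10⁻³ / 2.11333639×10⁻⁵ = 194.006 K, so T = 28.3 + 194.006 = 222.306 °C

T = 222.3 °C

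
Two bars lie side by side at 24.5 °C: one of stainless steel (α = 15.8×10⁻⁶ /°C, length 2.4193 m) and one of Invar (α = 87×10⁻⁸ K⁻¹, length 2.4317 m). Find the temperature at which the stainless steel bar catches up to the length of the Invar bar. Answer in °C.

L₁(1 + α₁ΔT) = L₂(1 + α₂ΔT) ⇒ ΔT = (L₂ − L₁)/(α₁L₁ − α₂L₂)
L₂ − L₁ = 2.4317 − 2.4193 = 1.24×10⁻² m
α₁L₁ − α₂L₂ = 15.8×10⁻⁶×2.4193 − 87×10⁻⁸×2.4317 = 3.6109361×10⁻⁵ m/K
ΔT = 1.24×10⁻² / 3.6109361×10⁻⁵ = 343.401 K
T = 24.5 + 343.401 = 367.901 °C

T = 367.9 °C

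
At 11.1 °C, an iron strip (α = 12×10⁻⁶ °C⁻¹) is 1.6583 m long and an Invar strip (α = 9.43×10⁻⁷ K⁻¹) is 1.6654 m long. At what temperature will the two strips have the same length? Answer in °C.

Equal length when α₁L₁ΔT − α₂L₂ΔT = L₂ − L₁ = 7.10×10⁻³ m
α₁L₁ = 1.98996×10⁻⁵, α₂L₂ = 1.5704722×10⁻⁶ → Δ(αL) = 1.83291278×10⁻⁵ m/K
ΔT = 7.10×10⁻³ / 1.83291278×10⁻⁵ = 387.362 K, so T = 11.1 + 387.362 = 398.462 °C

T = 398.5 °C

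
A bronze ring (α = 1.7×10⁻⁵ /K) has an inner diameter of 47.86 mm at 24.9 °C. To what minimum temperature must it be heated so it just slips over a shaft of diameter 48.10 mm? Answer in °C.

Required Δd = 48.10 − 47.86 = 0.24 mm
Δd = αd₀ΔT ⇒ ΔT = Δd/(αd₀) = 0.24 / (1.7×10⁻⁵ × 47.86) = 294.98 K
T_min = 24.9 + 294.98 = 319.88 °C

T = 320 °C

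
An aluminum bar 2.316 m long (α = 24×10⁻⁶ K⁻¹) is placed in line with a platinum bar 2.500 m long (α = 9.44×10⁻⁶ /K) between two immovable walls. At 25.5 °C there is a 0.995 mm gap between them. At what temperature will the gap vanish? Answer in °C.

Gap closes when ΔL₁ + ΔL₂ = 0.995 mm = 9.95×10⁻⁴ m
(α₁L₁ + α₂L₂)ΔT = g
α₁L₁ + α₂L₂ = 24×10⁻⁶×2.316 + 9.44×10⁻⁶×2.500 = 7.9184×10⁻⁵ m/K
ΔT = 9.95×10⁻⁴ / 7.9184×10⁻⁵ = 12.566 K
T = 25.5 + 12.566 = 38.066 °C

T = 38.1 °C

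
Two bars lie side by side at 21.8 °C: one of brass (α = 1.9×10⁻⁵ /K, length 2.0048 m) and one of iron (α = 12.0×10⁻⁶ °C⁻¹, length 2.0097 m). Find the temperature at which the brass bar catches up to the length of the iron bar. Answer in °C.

L₁(1 + α₁ΔT) = L₂(1 + α₂ΔT) ⇒ ΔT = (L₂ − L₁)/(α₁L₁ − α₂L₂)
L₂ − L₁ = 2.0097 − 2.0048 = 4.90×10⁻³ m
α₁L₁ − α₂L₂ = 1.9×10⁻⁵×2.0048 − 12.0×10⁻⁶×2.0097 = 1.39748×10⁻⁵ m/K
ΔT = 4.90×10⁻³ / 1.39748×10⁻⁵ = 350.631 K
T = 21.8 + 350.631 = 372.431 °C

T = 372.4 °C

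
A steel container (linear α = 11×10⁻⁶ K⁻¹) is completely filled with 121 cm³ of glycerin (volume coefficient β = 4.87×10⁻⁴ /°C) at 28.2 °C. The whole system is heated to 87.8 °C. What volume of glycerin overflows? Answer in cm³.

The container also expands: β_container ≈ 3α = 3.3×10⁻⁵ /K
Net overflow = V₀(β_liq − 3α_cont)ΔT
β − 3α = 4.87×10⁻⁴ − 3.3×10⁻⁵ = 4.54×10⁻⁴ /K; ΔT = 59.6 K
ΔV = 121 × 4.54×10⁻⁴ × 59.6 = 3.27 cm³

3.27 cm³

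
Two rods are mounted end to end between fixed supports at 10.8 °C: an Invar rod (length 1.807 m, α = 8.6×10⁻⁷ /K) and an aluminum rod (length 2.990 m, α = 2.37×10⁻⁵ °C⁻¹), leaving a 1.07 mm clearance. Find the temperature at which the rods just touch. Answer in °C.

T = 25.6 °C

Gap closes when ΔL₁ + ΔL₂ = 1.07 mm = 1.07×10⁻³ m
(α₁L₁ + α₂L₂)ΔT = g
α₁L₁ + α₂L₂ = 8.6×10⁻⁷×1.807 + 2.37×10⁻⁵×2.990 = 7.241702×10⁻⁵ m/K
ΔT = 1.07×10⁻³ / 7.241702×10⁻⁵ = 14.776 K
T = 10.8 + 14.776 = 25.576 °C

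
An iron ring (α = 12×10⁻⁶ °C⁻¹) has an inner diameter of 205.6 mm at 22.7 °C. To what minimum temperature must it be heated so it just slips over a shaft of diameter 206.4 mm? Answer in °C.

T = 347 °C

Required Δd = 206.4 − 205.6 = 0.8 mm
Δd = αd₀ΔT ⇒ ΔT = Δd/(αd₀) = 0.8 / (12×10⁻⁶ × 205.6) = 324.25 K
T_min = 22.7 + 324.25 = 346.95 °C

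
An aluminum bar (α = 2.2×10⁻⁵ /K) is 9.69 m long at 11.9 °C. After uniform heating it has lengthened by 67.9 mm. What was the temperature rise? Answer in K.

ΔT = 319 K

ΔL = αL₀ΔT ⇒ ΔT = ΔL / (αL₀)
ΔT = 67.9×10⁻³ m / (2.2×10⁻⁵ × 9.69 m) = 318.51 K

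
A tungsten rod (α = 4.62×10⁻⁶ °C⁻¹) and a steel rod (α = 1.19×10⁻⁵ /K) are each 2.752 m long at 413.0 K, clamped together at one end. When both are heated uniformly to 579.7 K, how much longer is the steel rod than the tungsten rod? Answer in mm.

ΔT = 166.7 K
tungsten: ΔL = 4.62×10⁻⁶ × 2.752 m × 166.7 = 2.1195×10⁻³ m = 2.1195 mm
steel: ΔL = 1.19×10⁻⁵ × 2.752 m × 166.7 = 5.4592×10⁻³ m = 5.4592 mm
difference = 5.4592 − 2.1195 = 3.3397 mm

3.34 mm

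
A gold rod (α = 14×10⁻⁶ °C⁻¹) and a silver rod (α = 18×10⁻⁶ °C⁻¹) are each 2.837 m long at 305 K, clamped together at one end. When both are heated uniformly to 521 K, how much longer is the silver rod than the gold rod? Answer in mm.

2.45 mm

ΔT = 216 K
gold: ΔL = 14×10⁻⁶ × 2.837 m × 216 = 8.5791×10⁻³ m = 8.5791 mm
silver: ΔL = 18×10⁻⁶ × 2.837 m × 216 = 1.1030×10⁻² m = 11.030 mm
difference = 11.030 − 8.5791 = 2.4509 mm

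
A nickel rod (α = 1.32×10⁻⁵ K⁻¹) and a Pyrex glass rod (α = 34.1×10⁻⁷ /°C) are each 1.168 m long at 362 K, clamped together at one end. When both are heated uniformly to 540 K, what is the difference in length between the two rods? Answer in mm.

ΔT = 178 K
nickel: ΔL = 1.32×10⁻⁵ × 1.168 m × 178 = 2.7443×10⁻³ m = 2.7443 mm
Pyrex glass: ΔL = 34.1×10⁻⁷ × 1.168 m × 178 = 7.0895×10⁻⁴ m = 0.70895 mm
difference = 2.7443 − 0.70895 = 2.03535 mm

2.04 mm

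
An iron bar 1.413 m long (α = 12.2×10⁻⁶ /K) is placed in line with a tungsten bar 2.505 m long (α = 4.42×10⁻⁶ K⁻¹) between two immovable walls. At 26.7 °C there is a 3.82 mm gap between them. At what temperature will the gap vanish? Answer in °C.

α₁L₁ = 1.72386×10⁻⁵ m/K, α₂L₂ = 1.10721×10⁻⁵ m/K → total 2.83107×10⁻⁵ m/K
ΔT = g/(α₁L₁+α₂L₂) = 3.82×10⁻³ / 2.83107×10⁻⁵ = 134.93 K
T = 26.7 + 134.93 = 161.63 °C

T = 162 °C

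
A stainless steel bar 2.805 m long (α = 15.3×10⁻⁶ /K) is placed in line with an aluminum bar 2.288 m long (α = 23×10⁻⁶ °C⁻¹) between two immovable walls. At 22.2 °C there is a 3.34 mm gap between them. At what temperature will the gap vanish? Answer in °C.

T = 57.2 °C

Gap closes when ΔL₁ + ΔL₂ = 3.34 mm = 3.34×10⁻³ m
(α₁L₁ + α₂L₂)ΔT = g
α₁L₁ + α₂L₂ = 15.3×10⁻⁶×2.805 + 23×10⁻⁶×2.288 = 9.55405×10⁻⁵ m/K
ΔT = 3.34×10⁻³ / 9.55405×10⁻⁵ = 34.959 K
T = 22.2 + 34.959 = 57.159 °C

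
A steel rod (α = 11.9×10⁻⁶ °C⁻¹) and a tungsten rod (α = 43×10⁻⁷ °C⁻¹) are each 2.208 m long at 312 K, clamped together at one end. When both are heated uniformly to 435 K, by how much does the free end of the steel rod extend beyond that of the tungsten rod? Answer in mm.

2.06 mm

ΔT = 123 K
steel: ΔL = 11.9×10⁻⁶ × 2.208 m × 123 = 3.2318×10⁻³ m = 3.2318 mm
tungsten: ΔL = 43×10⁻⁷ × 2.208 m × 123 = 1.1678×10⁻³ m = 1.1678 mm
difference = 3.2318 − 1.1678 = 2.0640 mm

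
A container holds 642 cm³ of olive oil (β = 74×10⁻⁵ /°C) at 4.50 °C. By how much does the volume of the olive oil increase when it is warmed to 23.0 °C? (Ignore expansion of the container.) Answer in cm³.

|ΔT| = |23.0 − 4.50| = 18.50 K
ΔV = βV₀ΔT = (74×10⁻⁵)(642)(18.50) = 8.79 cm³

ΔV = 8.79 cm³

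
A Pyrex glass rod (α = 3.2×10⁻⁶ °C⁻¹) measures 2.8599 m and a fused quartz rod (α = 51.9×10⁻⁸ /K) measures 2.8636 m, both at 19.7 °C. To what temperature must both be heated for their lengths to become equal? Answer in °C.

T = 502.4 °C

L₁(1 + α₁ΔT) = L₂(1 + α₂ΔT) ⇒ ΔT = (L₂ − L₁)/(α₁L₁ − α₂L₂)
L₂ − L₁ = 2.8636 − 2.8599 = 3.70×10⁻³ m
α₁L₁ − α₂L₂ = 3.2×10⁻⁶×2.8599 − 51.9×10⁻⁸×2.8636 = 7.6654716×10⁻⁶ m/K
ΔT = 3.70×10⁻³ / 7.6654716×10⁻⁶ = 482.684 K
T = 19.7 + 482.684 = 502.384 °C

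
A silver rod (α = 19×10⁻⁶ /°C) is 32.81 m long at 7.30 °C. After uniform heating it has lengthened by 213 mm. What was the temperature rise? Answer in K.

ΔT = 342 K

ΔL = αL₀ΔT ⇒ ΔT = ΔL / (αL₀)
ΔT = 213×10⁻³ m / (19×10⁻⁶ × 32.81 m) = 341.68 K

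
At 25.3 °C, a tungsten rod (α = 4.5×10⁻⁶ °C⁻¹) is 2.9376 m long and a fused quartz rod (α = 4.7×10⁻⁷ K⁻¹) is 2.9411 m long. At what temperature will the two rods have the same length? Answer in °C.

Equal length when α₁L₁ΔT − α₂L₂ΔT = L₂ − L₁ = 3.50×10⁻³ m
α₁L₁ = 1.32192×10⁻⁵, α₂L₂ = 1.382317×10⁻⁶ → Δ(αL) = 1.1836883×10⁻⁵ m/K
ΔT = 3.50×10⁻³ / 1.1836883×10⁻⁵ = 295.686 K, so T = 25.3 + 295.686 = 320.986 °C

T = 321.0 °C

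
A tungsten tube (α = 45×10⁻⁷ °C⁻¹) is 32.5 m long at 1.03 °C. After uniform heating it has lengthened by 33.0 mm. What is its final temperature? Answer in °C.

ΔL = αL₀ΔT ⇒ ΔT = ΔL / (αL₀)
ΔT = 33.0×10⁻³ m / (45×10⁻⁷ × 32.5 m) = 225.64 K
T = 1.03 + 225.64 = 226.67 °C

T = 227 °C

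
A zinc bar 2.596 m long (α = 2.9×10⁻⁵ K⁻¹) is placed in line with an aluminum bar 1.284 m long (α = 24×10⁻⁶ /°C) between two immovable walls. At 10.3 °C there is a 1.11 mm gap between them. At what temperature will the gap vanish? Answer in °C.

T = 20.8 °C

Gap closes when ΔL₁ + ΔL₂ = 1.11 mm = 1.11×10⁻³ m
(α₁L₁ + α₂L₂)ΔT = g
α₁L₁ + α₂L₂ = 2.9×10⁻⁵×2.596 + 24×10⁻⁶×1.284 = 1.061×10⁻⁴ m/K
ΔT = 1.11×10⁻³ / 1.061×10⁻⁴ = 10.462 K
T = 10.3 + 10.462 = 20.762 °C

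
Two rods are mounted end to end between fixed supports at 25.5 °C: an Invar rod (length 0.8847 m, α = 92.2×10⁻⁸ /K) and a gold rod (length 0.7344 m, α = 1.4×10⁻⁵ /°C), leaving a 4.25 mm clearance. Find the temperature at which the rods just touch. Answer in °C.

Gap closes when ΔL₁ + ΔL₂ = 4.25 mm = 4.25×10⁻³ m
(α₁L₁ + α₂L₂)ΔT = g
α₁L₁ + α₂L₂ = 92.2×10⁻⁸×0.8847 + 1.4×10⁻⁵×0.7344 = 1.10972934×10⁻⁵ m/K
ΔT = 4.25×10⁻³ / 1.10972934×10⁻⁵ = 382.98 K
T = 25.5 + 382.98 = 408.48 °C

T = 408 °C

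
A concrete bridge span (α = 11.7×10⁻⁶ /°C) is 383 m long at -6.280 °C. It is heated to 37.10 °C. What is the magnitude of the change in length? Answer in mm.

ΔL = 194 mm

|ΔT| = |37.10 − (-6.280)| = 43.380 K
ΔL = αL₀ΔT = (11.7×10⁻⁶)(383)(43.380) = 1.94×10⁻¹ m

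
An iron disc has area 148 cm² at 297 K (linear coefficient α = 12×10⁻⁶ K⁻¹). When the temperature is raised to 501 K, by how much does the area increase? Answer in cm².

Area coefficient ≈ 2α; |ΔT| = 204 K
ΔA = 2αA₀ΔT = 2(12×10⁻⁶)(148)(204) = 0.725 cm²

ΔA = 0.725 cm²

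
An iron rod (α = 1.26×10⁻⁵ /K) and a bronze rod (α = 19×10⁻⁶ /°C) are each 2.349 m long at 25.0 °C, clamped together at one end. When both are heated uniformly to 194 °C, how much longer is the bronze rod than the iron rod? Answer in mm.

2.54 mm

ΔT = 169.0 K
iron: ΔL = 1.26×10⁻⁵ × 2.349 m × 169.0 = 5.0020×10⁻³ m = 5.0020 mm
bronze: ΔL = 19×10⁻⁶ × 2.349 m × 169.0 = 7.5426×10⁻³ m = 7.5426 mm
difference = 7.5426 − 5.0020 = 2.5406 mm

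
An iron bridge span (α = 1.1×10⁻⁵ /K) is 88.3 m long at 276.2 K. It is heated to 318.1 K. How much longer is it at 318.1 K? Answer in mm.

|ΔT| = |318.1 − 276.2| = 41.9 K
ΔL = αL₀ΔT = (1.1×10⁻⁵)(88.3)(41.9) = 4.07×10⁻² m

ΔL = 40.7 mm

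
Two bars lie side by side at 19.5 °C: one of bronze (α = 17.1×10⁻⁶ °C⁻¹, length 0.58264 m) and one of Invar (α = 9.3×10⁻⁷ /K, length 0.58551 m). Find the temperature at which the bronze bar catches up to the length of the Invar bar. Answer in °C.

L₁(1 + α₁ΔT) = L₂(1 + α₂ΔT) ⇒ ΔT = (L₂ − L₁)/(α₁L₁ − α₂L₂)
L₂ − L₁ = 0.58551 − 0.58264 = 2.87×10⁻³ m
α₁L₁ − α₂L₂ = 17.1×10⁻⁶×0.58264 − 9.3×10⁻⁷×0.58551 = 9.4186197×10⁻⁶ m/K
ΔT = 2.87×10⁻³ / 9.4186197×10⁻⁶ = 304.716 K
T = 19.5 + 304.716 = 324.216 °C

T = 324.2 °C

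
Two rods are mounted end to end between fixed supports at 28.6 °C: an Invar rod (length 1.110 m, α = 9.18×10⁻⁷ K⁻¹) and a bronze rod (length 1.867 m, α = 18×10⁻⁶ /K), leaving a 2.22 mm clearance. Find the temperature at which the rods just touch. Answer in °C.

Gap closes when ΔL₁ + ΔL₂ = 2.22 mm = 2.22×10⁻³ m
(α₁L₁ + α₂L₂)ΔT = g
α₁L₁ + α₂L₂ = 9.18×10⁻⁷×1.110 + 18×10⁻⁶×1.867 = 3.462498×10⁻⁵ m/K
ΔT = 2.22×10⁻³ / 3.462498×10⁻⁵ = 64.116 K
T = 28.6 + 64.116 = 92.716 °C

T = 92.7 °C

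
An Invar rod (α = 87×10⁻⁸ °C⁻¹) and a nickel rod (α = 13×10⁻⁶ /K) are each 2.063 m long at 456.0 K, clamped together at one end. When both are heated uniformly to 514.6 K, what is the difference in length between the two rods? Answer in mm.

1.47 mm

ΔT = 58.6 K
Invar: ΔL = 87×10⁻⁸ × 2.063 m × 58.6 = 1.0518×10⁻⁴ m = 0.10518 mm
nickel: ΔL = 13×10⁻⁶ × 2.063 m × 58.6 = 1.5716×10⁻³ m = 1.5716 mm
difference = 1.5716 − 0.10518 = 1.46642 mm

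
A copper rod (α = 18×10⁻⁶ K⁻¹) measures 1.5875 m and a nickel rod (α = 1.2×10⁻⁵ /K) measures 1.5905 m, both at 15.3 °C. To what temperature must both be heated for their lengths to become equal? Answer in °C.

T = 331.5 °C

Equal length when α₁L₁ΔT − α₂L₂ΔT = L₂ − L₁ = 3.00×10⁻³ m
α₁L₁ = 2.8575×10⁻⁵, α₂L₂ = 1.9086×10⁻⁵ → Δ(αL) = 9.489×10⁻⁶ m/K
ΔT = 3.00×10⁻³ / 9.489×10⁻⁶ = 316.156 K, so T = 15.3 + 316.156 = 331.456 °C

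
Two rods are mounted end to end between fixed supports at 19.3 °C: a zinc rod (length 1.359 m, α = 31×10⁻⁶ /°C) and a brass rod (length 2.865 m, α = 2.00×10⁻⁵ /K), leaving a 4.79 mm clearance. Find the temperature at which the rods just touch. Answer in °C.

T = 67.5 °C

Gap closes when ΔL₁ + ΔL₂ = 4.79 mm = 4.79×10⁻³ m
(α₁L₁ + α₂L₂)ΔT = g
α₁L₁ + α₂L₂ = 31×10⁻⁶×1.359 + 2.00×10⁻⁵×2.865 = 9.9429×10⁻⁵ m/K
ΔT = 4.79×10⁻³ / 9.9429×10⁻⁵ = 48.175 K
T = 19.3 + 48.175 = 67.475 °C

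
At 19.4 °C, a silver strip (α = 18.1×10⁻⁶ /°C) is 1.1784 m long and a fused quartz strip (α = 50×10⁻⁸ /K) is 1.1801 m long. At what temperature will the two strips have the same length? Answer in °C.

T = 101.4 °C

L₁(1 + α₁ΔT) = L₂(1 + α₂ΔT) ⇒ ΔT = (L₂ − L₁)/(α₁L₁ − α₂L₂)
L₂ − L₁ = 1.1801 − 1.1784 = 1.70×10⁻³ m
α₁L₁ − α₂L₂ = 18.1×10⁻⁶×1.1784 − 50×10⁻⁸×1.1801 = 2.073899×10⁻⁵ m/K
ΔT = 1.70×10⁻³ / 2.073899×10⁻⁵ = 81.971 K
T = 19.4 + 81.971 = 101.371 °C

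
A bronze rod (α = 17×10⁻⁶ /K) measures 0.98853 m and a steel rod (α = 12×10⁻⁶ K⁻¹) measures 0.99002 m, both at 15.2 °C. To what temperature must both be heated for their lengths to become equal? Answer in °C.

Equal length when α₁L₁ΔT − α₂L₂ΔT = L₂ − L₁ = 1.49×10⁻³ m
α₁L₁ = 1.680501×10⁻⁵, α₂L₂ = 1.188024×10⁻⁵ → Δ(αL) = 4.92477×10⁻⁶ m/K
ΔT = 1.49×10⁻³ / 4.92477×10⁻⁶ = 302.552 K, so T = 15.2 + 302.552 = 317.752 °C

T = 317.8 °C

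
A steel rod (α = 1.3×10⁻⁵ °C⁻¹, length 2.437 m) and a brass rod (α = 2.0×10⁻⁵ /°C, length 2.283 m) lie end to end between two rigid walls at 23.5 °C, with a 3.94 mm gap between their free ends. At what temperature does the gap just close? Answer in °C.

T = 74.4 °C

Gap closes when ΔL₁ + ΔL₂ = 3.94 mm = 3.94×10⁻³ m
(α₁L₁ + α₂L₂)ΔT = g
α₁L₁ + α₂L₂ = 1.3×10⁻⁵×2.437 + 2.0×10⁻⁵×2.283 = 7.7341×10⁻⁵ m/K
ΔT = 3.94×10⁻³ / 7.7341×10⁻⁵ = 50.943 K
T = 23.5 + 50.943 = 74.443 °C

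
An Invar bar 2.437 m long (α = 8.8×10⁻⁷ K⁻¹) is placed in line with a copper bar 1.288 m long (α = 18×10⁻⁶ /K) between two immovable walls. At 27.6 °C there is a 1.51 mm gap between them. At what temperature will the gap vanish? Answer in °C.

α₁L₁ = 2.14456×10⁻⁶ m/K, α₂L₂ = 2.3184×10⁻⁵ m/K → total 2.532856×10⁻⁵ m/K
ΔT = g/(α₁L₁+α₂L₂) = 1.51×10⁻³ / 2.532856×10⁻⁵ = 59.616 K
T = 27.6 + 59.616 = 87.216 °C

T = 87.2 °C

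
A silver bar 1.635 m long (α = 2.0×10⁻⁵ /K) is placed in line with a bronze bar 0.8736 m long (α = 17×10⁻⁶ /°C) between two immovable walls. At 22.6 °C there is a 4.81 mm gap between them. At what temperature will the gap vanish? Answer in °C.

α₁L₁ = 3.270×10⁻⁵ m/K, α₂L₂ = 1.48512×10⁻⁵ m/K → total 4.75512×10⁻⁵ m/K
ΔT = g/(α₁L₁+α₂L₂) = 4.81×10⁻³ / 4.75512×10⁻⁵ = 101.15 K
T = 22.6 + 101.15 = 123.75 °C

T = 124 °C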